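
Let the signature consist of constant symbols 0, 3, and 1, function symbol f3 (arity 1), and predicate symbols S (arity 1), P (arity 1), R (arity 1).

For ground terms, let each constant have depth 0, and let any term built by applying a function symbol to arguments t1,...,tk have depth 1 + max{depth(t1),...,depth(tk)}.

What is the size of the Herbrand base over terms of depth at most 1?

First count ground terms of depth ≤ 1.
Count level by level. With function symbols f3/1, the terms of depth ≤ k are the 3 constants together with each function applied to depth-≤(k−1) tuples, so N_k = 3 + N_{k-1}.
N_0 = 3
N_1 = 3 + 3 = 6
Explicitly: 0, 3, 1, f3(0), f3(3), f3(1).
So |H| = 6.
Ground atoms are formed by filling each argument slot of a predicate with a term from H, so an r-ary predicate gives |H|^r atoms:
  S: 6;  P: 6;  R: 6
Total ground atoms: 6 + 6 + 6 = 18.

18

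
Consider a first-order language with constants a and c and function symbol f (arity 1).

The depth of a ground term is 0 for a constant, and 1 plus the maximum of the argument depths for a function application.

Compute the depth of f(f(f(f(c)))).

depth(f(c)) = 1 + depth(c) = 1 + 0 = 1
depth(f(f(c))) = 1 + depth(f(c)) = 1 + 1 = 2
depth(f(f(f(c)))) = 1 + depth(f(f(c))) = 1 + 2 = 3
depth(f(f(f(f(c))))) = 1 + depth(f(f(f(c)))) = 1 + 3 = 4

4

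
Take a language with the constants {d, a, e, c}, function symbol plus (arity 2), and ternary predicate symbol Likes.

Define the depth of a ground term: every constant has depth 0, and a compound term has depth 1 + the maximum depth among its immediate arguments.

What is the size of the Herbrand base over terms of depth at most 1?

First count ground terms of depth ≤ 1.
Let N_k count ground terms of depth at most k. Each non-constant term of depth ≤ k is some function symbol applied to depth-≤(k−1) arguments, giving N_k = 4 + N_{k-1}^2.
N_0 = 4
N_1 = 4 + 4^2 = 20
So |H| = 20.
For each predicate symbol, the number of ground atoms is |H| raised to its arity; summing:
  Likes: 20^3 = 8000
Total ground atoms: 8000.

8000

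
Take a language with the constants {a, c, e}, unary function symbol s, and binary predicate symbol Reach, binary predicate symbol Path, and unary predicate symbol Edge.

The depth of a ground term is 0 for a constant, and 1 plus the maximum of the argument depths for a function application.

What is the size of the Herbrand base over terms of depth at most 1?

78

First count ground terms of depth ≤ 1.
Write N_k for the number of ground terms of depth ≤ k. A term of depth ≤ k is either a constant or a function symbol applied to arguments of depth ≤ k−1, so N_k = 3 + N_{k-1}.
N_0 = 3
N_1 = 3 + 3 = 6
Explicitly: a, c, e, s(a), s(c), s(e).
So |H| = 6.
A ground atom is a predicate applied to a tuple of terms from H, so the count is the sum over predicates of |H|^arity:
  Reach: 6^2 = 36;  Path: 6^2 = 36;  Edge: 6
Total ground atoms: 36 + 36 + 6 = 78.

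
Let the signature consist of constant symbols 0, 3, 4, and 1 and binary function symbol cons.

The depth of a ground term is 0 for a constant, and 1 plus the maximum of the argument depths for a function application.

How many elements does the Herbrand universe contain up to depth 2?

Count level by level. With function symbols cons/2, the terms of depth ≤ k are the 4 constants together with each function applied to depth-≤(k−1) tuples, so N_k = 4 + N_{k-1}^2.
N_0 = 4
N_1 = 4 + 4^2 = 20
N_2 = 4 + 20^2 = 404

404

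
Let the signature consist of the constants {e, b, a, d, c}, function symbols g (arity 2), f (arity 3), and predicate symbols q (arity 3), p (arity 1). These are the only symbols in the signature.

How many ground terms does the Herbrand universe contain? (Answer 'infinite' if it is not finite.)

infinite

The signature has at least one function symbol (g, arity 2) and at least one constant (e).
Iterating g gives infinitely many distinct ground terms: e, g(e, e), g(g(e, e), g(e, e)), ...
So the Herbrand universe is infinite.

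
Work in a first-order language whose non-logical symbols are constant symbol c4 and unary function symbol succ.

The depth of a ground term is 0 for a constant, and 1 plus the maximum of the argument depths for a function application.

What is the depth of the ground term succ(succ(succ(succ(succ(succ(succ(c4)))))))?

depth(succ(c4)) = 1 + depth(c4) = 1 + 0 = 1
depth(succ(succ(c4))) = 1 + depth(succ(c4)) = 1 + 1 = 2
depth(succ(succ(succ(c4)))) = 1 + depth(succ(succ(c4))) = 1 + 2 = 3
depth(succ(succ(succ(succ(c4))))) = 1 + depth(succ(succ(succ(c4)))) = 1 + 3 = 4
depth(succ(succ(succ(succ(succ(c4)))))) = 1 + depth(succ(succ(succ(succ(c4))))) = 1 + 4 = 5
depth(succ(succ(succ(succ(succ(succ(c4))))))) = 1 + depth(succ(succ(succ(succ(succ(c4)))))) = 1 + 5 = 6
depth(succ(succ(succ(succ(succ(succ(succ(c4)))))))) = 1 + depth(succ(succ(succ(succ(succ(succ(c4))))))) = 1 + 6 = 7

7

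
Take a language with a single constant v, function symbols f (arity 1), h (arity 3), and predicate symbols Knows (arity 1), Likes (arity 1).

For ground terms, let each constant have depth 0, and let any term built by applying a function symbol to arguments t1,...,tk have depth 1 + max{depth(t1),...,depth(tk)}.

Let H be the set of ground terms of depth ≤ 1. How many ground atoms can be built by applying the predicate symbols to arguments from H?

First count ground terms of depth ≤ 1.
Write N_k for the number of ground terms of depth ≤ k. A term of depth ≤ k is either a constant or a function symbol applied to arguments of depth ≤ k−1, so N_k = 1 + N_{k-1} + N_{k-1}^3.
N_0 = 1
N_1 = 1 + 1 + 1^3 = 3
Explicitly: v, f(v), h(v, v, v).
So |H| = 3.
Ground atoms are formed by filling each argument slot of a predicate with a term from H, so an r-ary predicate gives |H|^r atoms:
  Knows: 3;  Likes: 3
Total ground atoms: 3 + 3 = 6.

6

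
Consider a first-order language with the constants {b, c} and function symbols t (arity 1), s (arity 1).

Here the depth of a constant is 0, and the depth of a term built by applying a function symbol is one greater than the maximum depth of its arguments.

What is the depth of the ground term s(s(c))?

depth(s(c)) = 1 + depth(c) = 1 + 0 = 1
depth(s(s(c))) = 1 + depth(s(c)) = 1 + 1 = 2

2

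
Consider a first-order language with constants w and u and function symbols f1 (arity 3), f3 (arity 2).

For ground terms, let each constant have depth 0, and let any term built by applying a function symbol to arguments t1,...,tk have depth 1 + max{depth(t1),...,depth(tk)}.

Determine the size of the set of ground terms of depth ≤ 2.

If N_k denotes the number of depth-≤k ground terms, the 2 constants give N_0 = 2, and each function symbol of arity r contributes N_{k-1}^r new terms at level k: N_k = 2 + N_{k-1}^3 + N_{k-1}^2.
N_0 = 2
N_1 = 2 + 2^3 + 2^2 = 14
N_2 = 2 + 14^3 + 14^2 = 2942

2942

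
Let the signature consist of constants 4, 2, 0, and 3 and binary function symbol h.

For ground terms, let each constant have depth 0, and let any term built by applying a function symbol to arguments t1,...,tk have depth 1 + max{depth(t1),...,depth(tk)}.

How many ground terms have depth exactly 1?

Let N_k count ground terms of depth at most k. Each non-constant term of depth ≤ k is some function symbol applied to depth-≤(k−1) arguments, giving N_k = 4 + N_{k-1}^2.
N_0 = 4
N_1 = 4 + 4^2 = 20
Terms of depth exactly 1: N_1 − N_0 = 20 − 4 = 16.

16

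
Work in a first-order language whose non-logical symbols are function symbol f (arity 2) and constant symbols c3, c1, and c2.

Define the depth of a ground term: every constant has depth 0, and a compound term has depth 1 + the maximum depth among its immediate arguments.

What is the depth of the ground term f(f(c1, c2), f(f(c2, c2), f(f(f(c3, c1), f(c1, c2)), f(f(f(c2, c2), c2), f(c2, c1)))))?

depth(f(c1, c2)) = 1 + max(0, 0) = 1
depth(f(c2, c2)) = 1 + max(0, 0) = 1
depth(f(c3, c1)) = 1 + max(0, 0) = 1
depth(f(f(c3, c1), f(c1, c2))) = 1 + max(1, 1) = 2
depth(f(f(c2, c2), c2)) = 1 + max(1, 0) = 2
depth(f(c2, c1)) = 1 + max(0, 0) = 1
depth(f(f(f(c2, c2), c2), f(c2, c1))) = 1 + max(2, 1) = 3
depth(f(f(f(c3, c1), f(c1, c2)), f(f(f(c2, c2), c2), f(c2, c1)))) = 1 + max(2, 3) = 4
depth(f(f(c2, c2), f(f(f(c3, c1), f(c1, c2)), f(f(f(c2, c2), c2), f(c2, c1))))) = 1 + max(1, 4) = 5
depth(f(f(c1, c2), f(f(c2, c2), f(f(f(c3, c1), f(c1, c2)), f(f(f(c2, c2), c2), f(c2, c1)))))) = 1 + max(1, 5) = 6

6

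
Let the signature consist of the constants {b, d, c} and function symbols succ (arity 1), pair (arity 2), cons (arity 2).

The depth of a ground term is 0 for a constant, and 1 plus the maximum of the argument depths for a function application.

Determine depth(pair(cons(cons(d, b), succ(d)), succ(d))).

3

depth(cons(d, b)) = 1 + max(0, 0) = 1
depth(succ(d)) = 1 + depth(d) = 1 + 0 = 1
depth(cons(cons(d, b), succ(d))) = 1 + max(1, 1) = 2
depth(pair(cons(cons(d, b), succ(d)), succ(d))) = 1 + max(2, 1) = 3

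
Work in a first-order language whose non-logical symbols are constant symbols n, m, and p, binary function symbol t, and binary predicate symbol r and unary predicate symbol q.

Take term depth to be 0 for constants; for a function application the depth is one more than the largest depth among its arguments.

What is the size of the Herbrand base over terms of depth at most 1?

156

First count ground terms of depth ≤ 1.
Let N_k count ground terms of depth at most k. Each non-constant term of depth ≤ k is some function symbol applied to depth-≤(k−1) arguments, giving N_k = 3 + N_{k-1}^2.
N_0 = 3
N_1 = 3 + 3^2 = 12
Explicitly: n, m, p, t(n, n), t(n, m), t(n, p), t(m, n), t(m, m), t(m, p), t(p, n), t(p, m), t(p, p).
So |H| = 12.
A ground atom is a predicate applied to a tuple of terms from H, so the count is the sum over predicates of |H|^arity:
  r: 12^2 = 144;  q: 12
Total ground atoms: 144 + 12 = 156.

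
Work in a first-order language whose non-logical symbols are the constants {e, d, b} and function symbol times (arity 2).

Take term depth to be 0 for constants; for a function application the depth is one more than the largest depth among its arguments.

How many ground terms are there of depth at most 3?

21612

Write N_k for the number of ground terms of depth ≤ k. A term of depth ≤ k is either a constant or a function symbol applied to arguments of depth ≤ k−1, so N_k = 3 + N_{k-1}^2.
N_0 = 3
N_1 = 3 + 3^2 = 12
N_2 = 3 + 12^2 = 147
N_3 = 3 + 147^2 = 21612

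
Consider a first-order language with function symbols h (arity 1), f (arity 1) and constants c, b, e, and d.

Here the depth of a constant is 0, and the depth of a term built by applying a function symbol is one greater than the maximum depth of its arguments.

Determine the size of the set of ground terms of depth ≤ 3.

Let N_k = |{terms of depth ≤ k}|. Then N_0 = 4 and N_k = 4 + N_{k-1} + N_{k-1} for k ≥ 1 (one summand per function symbol, arity giving the exponent).
N_0 = 4
N_1 = 4 + 4 + 4 = 12
N_2 = 4 + 12 + 12 = 28
N_3 = 4 + 28 + 28 = 60

60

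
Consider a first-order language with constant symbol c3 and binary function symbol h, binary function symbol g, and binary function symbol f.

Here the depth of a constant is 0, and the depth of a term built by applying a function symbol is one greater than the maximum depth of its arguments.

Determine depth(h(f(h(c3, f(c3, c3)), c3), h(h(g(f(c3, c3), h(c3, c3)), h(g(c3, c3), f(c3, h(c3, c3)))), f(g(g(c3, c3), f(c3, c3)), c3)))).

6

depth(f(c3, c3)) = 1 + max(0, 0) = 1
depth(h(c3, f(c3, c3))) = 1 + max(0, 1) = 2
depth(f(h(c3, f(c3, c3)), c3)) = 1 + max(2, 0) = 3
depth(h(c3, c3)) = 1 + max(0, 0) = 1
depth(g(f(c3, c3), h(c3, c3))) = 1 + max(1, 1) = 2
depth(g(c3, c3)) = 1 + max(0, 0) = 1
depth(f(c3, h(c3, c3))) = 1 + max(0, 1) = 2
depth(h(g(c3, c3), f(c3, h(c3, c3)))) = 1 + max(1, 2) = 3
depth(h(g(f(c3, c3), h(c3, c3)), h(g(c3, c3), f(c3, h(c3, c3))))) = 1 + max(2, 3) = 4
depth(g(g(c3, c3), f(c3, c3))) = 1 + max(1, 1) = 2
depth(f(g(g(c3, c3), f(c3, c3)), c3)) = 1 + max(2, 0) = 3
depth(h(h(g(f(c3, c3), h(c3, c3)), h(g(c3, c3), f(c3, h(c3, c3)))), f(g(g(c3, c3), f(c3, c3)), c3))) = 1 + max(4, 3) = 5
depth(h(f(h(c3, f(c3, c3)), c3), h(h(g(f(c3, c3), h(c3, c3)), h(g(c3, c3), f(c3, h(c3, c3)))), f(g(g(c3, c3), f(c3, c3)), c3)))) = 1 + max(3, 5) = 6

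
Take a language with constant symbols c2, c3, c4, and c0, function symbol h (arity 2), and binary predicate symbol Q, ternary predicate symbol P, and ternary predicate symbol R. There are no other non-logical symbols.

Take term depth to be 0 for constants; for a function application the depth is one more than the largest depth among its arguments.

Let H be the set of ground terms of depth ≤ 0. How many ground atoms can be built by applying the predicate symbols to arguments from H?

First count ground terms of depth ≤ 0.
Let N_k = |{terms of depth ≤ k}|. Then N_0 = 4 and N_k = 4 + N_{k-1}^2 for k ≥ 1 (one summand per function symbol, arity giving the exponent).
N_0 = 4
So |H| = 4.
A ground atom is a predicate applied to a tuple of terms from H, so the count is the sum over predicates of |H|^arity:
  Q: 4^2 = 16;  P: 4^3 = 64;  R: 4^3 = 64
Total ground atoms: 16 + 64 + 64 = 144.

144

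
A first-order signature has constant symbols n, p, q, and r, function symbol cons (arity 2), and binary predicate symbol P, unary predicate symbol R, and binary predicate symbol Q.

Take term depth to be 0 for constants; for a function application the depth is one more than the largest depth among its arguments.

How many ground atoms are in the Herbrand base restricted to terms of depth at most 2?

First count ground terms of depth ≤ 2.
Write N_k for the number of ground terms of depth ≤ k. A term of depth ≤ k is either a constant or a function symbol applied to arguments of depth ≤ k−1, so N_k = 4 + N_{k-1}^2.
N_0 = 4
N_1 = 4 + 4^2 = 20
N_2 = 4 + 20^2 = 404
So |H| = 404.
For each predicate symbol, the number of ground atoms is |H| raised to its arity; summing:
  P: 404^2 = 163216;  R: 404;  Q: 404^2 = 163216
Total ground atoms: 163216 + 404 + 163216 = 326836.

326836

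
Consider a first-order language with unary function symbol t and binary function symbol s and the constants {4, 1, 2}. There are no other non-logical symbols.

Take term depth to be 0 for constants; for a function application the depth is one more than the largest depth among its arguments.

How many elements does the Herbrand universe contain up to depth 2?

243

Write N_k for the number of ground terms of depth ≤ k. A term of depth ≤ k is either a constant or a function symbol applied to arguments of depth ≤ k−1, so N_k = 3 + N_{k-1} + N_{k-1}^2.
N_0 = 3
N_1 = 3 + 3 + 3^2 = 15
N_2 = 3 + 15 + 15^2 = 243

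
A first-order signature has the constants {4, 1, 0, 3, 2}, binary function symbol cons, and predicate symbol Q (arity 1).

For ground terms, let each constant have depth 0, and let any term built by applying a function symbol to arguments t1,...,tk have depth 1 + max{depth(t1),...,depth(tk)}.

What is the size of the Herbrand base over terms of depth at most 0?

First count ground terms of depth ≤ 0.
Let N_k = |{terms of depth ≤ k}|. Then N_0 = 5 and N_k = 5 + N_{k-1}^2 for k ≥ 1 (one summand per function symbol, arity giving the exponent).
N_0 = 5
So |H| = 5.
A ground atom is a predicate applied to a tuple of terms from H, so the count is the sum over predicates of |H|^arity:
  Q: 5
Total ground atoms: 5.

5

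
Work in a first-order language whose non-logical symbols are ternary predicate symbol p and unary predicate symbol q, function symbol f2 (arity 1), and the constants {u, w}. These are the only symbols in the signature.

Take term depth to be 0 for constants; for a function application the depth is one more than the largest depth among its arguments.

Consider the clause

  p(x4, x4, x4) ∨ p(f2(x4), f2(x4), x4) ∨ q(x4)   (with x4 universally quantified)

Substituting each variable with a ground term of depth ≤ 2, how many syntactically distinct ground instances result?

Ground terms of depth ≤ 2:
  If N_k denotes the number of depth-≤k ground terms, the 2 constants give N_0 = 2, and each function symbol of arity r contributes N_{k-1}^r new terms at level k: N_k = 2 + N_{k-1}.
  N_0 = 2
  N_1 = 2 + 2 = 4
  N_2 = 2 + 4 = 6
  Explicitly: u, w, f2(u), f2(w), f2(f2(u)), f2(f2(w)).
So there are 6 ground terms available for substitution.
The variable x4 ranges independently over the available ground terms, and distinct assignments produce distinct instances.
Number of ground instances = 6.

6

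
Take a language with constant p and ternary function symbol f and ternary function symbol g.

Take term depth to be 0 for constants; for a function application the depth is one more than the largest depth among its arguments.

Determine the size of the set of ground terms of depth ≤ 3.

Let N_k = |{terms of depth ≤ k}|. Then N_0 = 1 and N_k = 1 + N_{k-1}^3 + N_{k-1}^3 for k ≥ 1 (one summand per function symbol, arity giving the exponent).
N_0 = 1
N_1 = 1 + 1^3 + 1^3 = 3
N_2 = 1 + 3^3 + 3^3 = 55
N_3 = 1 + 55^3 + 55^3 = 332751

332751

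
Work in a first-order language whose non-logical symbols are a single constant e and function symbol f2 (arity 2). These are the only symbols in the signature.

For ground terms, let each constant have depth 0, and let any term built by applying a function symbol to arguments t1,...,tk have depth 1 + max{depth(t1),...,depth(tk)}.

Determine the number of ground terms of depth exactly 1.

Count level by level. With function symbols f2/2, the terms of depth ≤ k are the 1 constant together with each function applied to depth-≤(k−1) tuples, so N_k = 1 + N_{k-1}^2.
N_0 = 1
N_1 = 1 + 1^2 = 2
Terms of depth exactly 1: N_1 − N_0 = 2 − 1 = 1.

1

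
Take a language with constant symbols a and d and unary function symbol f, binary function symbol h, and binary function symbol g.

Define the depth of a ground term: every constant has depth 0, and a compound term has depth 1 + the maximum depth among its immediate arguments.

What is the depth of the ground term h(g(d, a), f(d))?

2

depth(g(d, a)) = 1 + max(0, 0) = 1
depth(f(d)) = 1 + depth(d) = 1 + 0 = 1
depth(h(g(d, a), f(d))) = 1 + max(1, 1) = 2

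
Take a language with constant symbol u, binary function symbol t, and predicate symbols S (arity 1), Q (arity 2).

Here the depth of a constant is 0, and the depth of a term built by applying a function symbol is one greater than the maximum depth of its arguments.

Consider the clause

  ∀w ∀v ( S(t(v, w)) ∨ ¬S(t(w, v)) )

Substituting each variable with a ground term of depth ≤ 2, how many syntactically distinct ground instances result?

Ground terms of depth ≤ 2:
  Let N_k = |{terms of depth ≤ k}|. Then N_0 = 1 and N_k = 1 + N_{k-1}^2 for k ≥ 1 (one summand per function symbol, arity giving the exponent).
  N_0 = 1
  N_1 = 1 + 1^2 = 2
  N_2 = 1 + 2^2 = 5
So there are 5 ground terms available for substitution.
The clause has 2 distinct variables (w, v), each appearing in the body. In the free term algebra distinct substitutions yield syntactically distinct ground instances.
Number of ground instances = 5^2 = 25.

25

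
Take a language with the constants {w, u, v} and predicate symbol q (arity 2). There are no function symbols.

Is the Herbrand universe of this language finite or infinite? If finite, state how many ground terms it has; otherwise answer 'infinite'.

There are no function symbols, so every ground term is one of the 3 constants.
The Herbrand universe is {w, u, v}, which is finite with 3 elements.

3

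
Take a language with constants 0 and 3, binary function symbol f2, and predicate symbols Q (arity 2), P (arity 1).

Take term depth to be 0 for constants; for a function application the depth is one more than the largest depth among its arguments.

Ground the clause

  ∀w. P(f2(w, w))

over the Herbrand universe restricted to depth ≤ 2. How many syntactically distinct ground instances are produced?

Ground terms of depth ≤ 2:
  If N_k denotes the number of depth-≤k ground terms, the 2 constants give N_0 = 2, and each function symbol of arity r contributes N_{k-1}^r new terms at level k: N_k = 2 + N_{k-1}^2.
  N_0 = 2
  N_1 = 2 + 2^2 = 6
  N_2 = 2 + 6^2 = 38
So there are 38 ground terms available for substitution.
The variable w ranges independently over the available ground terms, and distinct assignments produce distinct instances.
Number of ground instances = 38.

38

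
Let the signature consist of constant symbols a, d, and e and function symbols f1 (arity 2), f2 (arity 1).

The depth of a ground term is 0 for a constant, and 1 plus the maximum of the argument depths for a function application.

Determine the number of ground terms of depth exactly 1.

Let N_k count ground terms of depth at most k. Each non-constant term of depth ≤ k is some function symbol applied to depth-≤(k−1) arguments, giving N_k = 3 + N_{k-1}^2 + N_{k-1}.
N_0 = 3
N_1 = 3 + 3^2 + 3 = 15
Terms of depth exactly 1: N_1 − N_0 = 15 − 3 = 12.

12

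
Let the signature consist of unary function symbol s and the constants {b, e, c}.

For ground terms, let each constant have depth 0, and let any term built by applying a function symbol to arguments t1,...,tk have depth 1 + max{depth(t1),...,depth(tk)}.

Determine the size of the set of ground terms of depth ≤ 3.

Write N_k for the number of ground terms of depth ≤ k. A term of depth ≤ k is either a constant or a function symbol applied to arguments of depth ≤ k−1, so N_k = 3 + N_{k-1}.
N_0 = 3
N_1 = 3 + 3 = 6
N_2 = 3 + 6 = 9
N_3 = 3 + 9 = 12
Explicitly: b, e, c, s(b), s(e), s(c), s(s(b)), s(s(e)), s(s(c)), s(s(s(b))), s(s(s(e))), s(s(s(c))).

12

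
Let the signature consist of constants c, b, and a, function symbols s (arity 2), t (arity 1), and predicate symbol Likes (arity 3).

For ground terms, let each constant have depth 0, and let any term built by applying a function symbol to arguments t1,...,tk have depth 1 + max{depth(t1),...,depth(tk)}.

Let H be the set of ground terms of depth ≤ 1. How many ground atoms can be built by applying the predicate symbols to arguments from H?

First count ground terms of depth ≤ 1.
Write N_k for the number of ground terms of depth ≤ k. A term of depth ≤ k is either a constant or a function symbol applied to arguments of depth ≤ k−1, so N_k = 3 + N_{k-1}^2 + N_{k-1}.
N_0 = 3
N_1 = 3 + 3^2 + 3 = 15
So |H| = 15.
For each predicate symbol, the number of ground atoms is |H| raised to its arity; summing:
  Likes: 15^3 = 3375
Total ground atoms: 3375.

3375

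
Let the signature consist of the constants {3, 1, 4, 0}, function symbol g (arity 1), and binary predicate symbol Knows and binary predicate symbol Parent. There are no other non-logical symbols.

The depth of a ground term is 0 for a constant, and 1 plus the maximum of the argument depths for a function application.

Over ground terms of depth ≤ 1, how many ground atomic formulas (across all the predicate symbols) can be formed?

128

First count ground terms of depth ≤ 1.
Let N_k = |{terms of depth ≤ k}|. Then N_0 = 4 and N_k = 4 + N_{k-1} for k ≥ 1 (one summand per function symbol, arity giving the exponent).
N_0 = 4
N_1 = 4 + 4 = 8
So |H| = 8.
A ground atom is a predicate applied to a tuple of terms from H, so the count is the sum over predicates of |H|^arity:
  Knows: 8^2 = 64;  Parent: 8^2 = 64
Total ground atoms: 64 + 64 = 128.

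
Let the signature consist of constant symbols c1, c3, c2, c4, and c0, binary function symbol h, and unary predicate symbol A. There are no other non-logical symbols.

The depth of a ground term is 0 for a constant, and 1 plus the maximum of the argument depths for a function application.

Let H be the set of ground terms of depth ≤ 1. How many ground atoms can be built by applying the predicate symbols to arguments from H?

30

First count ground terms of depth ≤ 1.
Let N_k = |{terms of depth ≤ k}|. Then N_0 = 5 and N_k = 5 + N_{k-1}^2 for k ≥ 1 (one summand per function symbol, arity giving the exponent).
N_0 = 5
N_1 = 5 + 5^2 = 30
So |H| = 30.
A ground atom is a predicate applied to a tuple of terms from H, so the count is the sum over predicates of |H|^arity:
  A: 30
Total ground atoms: 30.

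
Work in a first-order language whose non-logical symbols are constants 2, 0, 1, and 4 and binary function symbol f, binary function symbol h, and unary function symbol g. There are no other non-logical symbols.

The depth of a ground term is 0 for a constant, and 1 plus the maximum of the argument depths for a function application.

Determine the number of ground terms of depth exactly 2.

Let N_k count ground terms of depth at most k. Each non-constant term of depth ≤ k is some function symbol applied to depth-≤(k−1) arguments, giving N_k = 4 + N_{k-1}^2 + N_{k-1}^2 + N_{k-1}.
N_0 = 4
N_1 = 4 + 4^2 + 4^2 + 4 = 40
N_2 = 4 + 40^2 + 40^2 + 40 = 3244
Terms of depth exactly 2: N_2 − N_1 = 3244 − 40 = 3204.

3204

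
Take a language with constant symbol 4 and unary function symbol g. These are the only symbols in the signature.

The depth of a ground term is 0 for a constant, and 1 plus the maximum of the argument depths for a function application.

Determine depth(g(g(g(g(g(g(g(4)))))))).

depth(g(4)) = 1 + depth(4) = 1 + 0 = 1
depth(g(g(4))) = 1 + depth(g(4)) = 1 + 1 = 2
depth(g(g(g(4)))) = 1 + depth(g(g(4))) = 1 + 2 = 3
depth(g(g(g(g(4))))) = 1 + depth(g(g(g(4)))) = 1 + 3 = 4
depth(g(g(g(g(g(4)))))) = 1 + depth(g(g(g(g(4))))) = 1 + 4 = 5
depth(g(g(g(g(g(g(4))))))) = 1 + depth(g(g(g(g(g(4)))))) = 1 + 5 = 6
depth(g(g(g(g(g(g(g(4)))))))) = 1 + depth(g(g(g(g(g(g(4))))))) = 1 + 6 = 7

7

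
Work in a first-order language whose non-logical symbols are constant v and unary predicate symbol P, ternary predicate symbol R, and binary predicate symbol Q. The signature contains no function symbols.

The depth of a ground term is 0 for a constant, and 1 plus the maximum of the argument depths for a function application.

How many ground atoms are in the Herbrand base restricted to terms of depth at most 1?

First count ground terms of depth ≤ 1.
With no function symbols every ground term is a constant, so there is exactly 1 ground term at every depth bound.
N_0 = 1
N_1 = 1
Explicitly: v.
So |H| = 1.
For each predicate symbol, the number of ground atoms is |H| raised to its arity; summing:
  P: 1;  R: 1^3 = 1;  Q: 1^2 = 1
Total ground atoms: 1 + 1 + 1 = 3.

3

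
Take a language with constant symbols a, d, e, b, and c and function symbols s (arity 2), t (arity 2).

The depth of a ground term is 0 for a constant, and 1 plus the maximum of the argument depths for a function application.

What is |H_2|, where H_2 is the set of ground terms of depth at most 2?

6055

Let N_k count ground terms of depth at most k. Each non-constant term of depth ≤ k is some function symbol applied to depth-≤(k−1) arguments, giving N_k = 5 + N_{k-1}^2 + N_{k-1}^2.
N_0 = 5
N_1 = 5 + 5^2 + 5^2 = 55
N_2 = 5 + 55^2 + 55^2 = 6055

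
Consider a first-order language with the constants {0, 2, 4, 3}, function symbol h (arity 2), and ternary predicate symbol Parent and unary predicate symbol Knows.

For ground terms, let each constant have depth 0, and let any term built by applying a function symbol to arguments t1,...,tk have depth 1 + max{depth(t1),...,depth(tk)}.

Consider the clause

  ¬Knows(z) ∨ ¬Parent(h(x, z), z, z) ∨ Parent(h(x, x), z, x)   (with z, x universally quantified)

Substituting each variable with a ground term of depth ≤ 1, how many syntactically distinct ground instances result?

400

Ground terms of depth ≤ 1:
  Count level by level. With function symbols h/2, the terms of depth ≤ k are the 4 constants together with each function applied to depth-≤(k−1) tuples, so N_k = 4 + N_{k-1}^2.
  N_0 = 4
  N_1 = 4 + 4^2 = 20
So there are 20 ground terms available for substitution.
The clause has 2 distinct variables (z, x), each appearing in the body. In the free term algebra distinct substitutions yield syntactically distinct ground instances.
Number of ground instances = 20^2 = 400.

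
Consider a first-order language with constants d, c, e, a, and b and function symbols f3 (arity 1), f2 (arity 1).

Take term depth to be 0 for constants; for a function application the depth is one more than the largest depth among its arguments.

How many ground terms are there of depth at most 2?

35

Let N_k = |{terms of depth ≤ k}|. Then N_0 = 5 and N_k = 5 + N_{k-1} + N_{k-1} for k ≥ 1 (one summand per function symbol, arity giving the exponent).
N_0 = 5
N_1 = 5 + 5 + 5 = 15
N_2 = 5 + 15 + 15 = 35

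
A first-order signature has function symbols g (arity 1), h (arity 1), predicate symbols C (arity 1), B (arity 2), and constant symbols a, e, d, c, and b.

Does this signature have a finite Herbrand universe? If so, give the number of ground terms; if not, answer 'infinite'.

The signature has at least one function symbol (g, arity 1) and at least one constant (a).
Iterating g gives infinitely many distinct ground terms: a, g(a), g(g(a)), ...
So the Herbrand universe is infinite.

infinite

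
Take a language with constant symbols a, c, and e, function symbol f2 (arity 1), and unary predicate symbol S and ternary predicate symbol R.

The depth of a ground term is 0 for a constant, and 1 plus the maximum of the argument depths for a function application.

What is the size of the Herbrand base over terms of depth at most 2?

738

First count ground terms of depth ≤ 2.
If N_k denotes the number of depth-≤k ground terms, the 3 constants give N_0 = 3, and each function symbol of arity r contributes N_{k-1}^r new terms at level k: N_k = 3 + N_{k-1}.
N_0 = 3
N_1 = 3 + 3 = 6
N_2 = 3 + 6 = 9
Explicitly: a, c, e, f2(a), f2(c), f2(e), f2(f2(a)), f2(f2(c)), f2(f2(e)).
So |H| = 9.
For each predicate symbol, the number of ground atoms is |H| raised to its arity; summing:
  S: 9;  R: 9^3 = 729
Total ground atoms: 9 + 729 = 738.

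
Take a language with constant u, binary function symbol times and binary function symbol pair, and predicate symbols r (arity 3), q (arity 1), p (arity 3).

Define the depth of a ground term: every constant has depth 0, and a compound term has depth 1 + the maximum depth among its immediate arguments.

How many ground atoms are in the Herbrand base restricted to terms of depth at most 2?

First count ground terms of depth ≤ 2.
Let N_k count ground terms of depth at most k. Each non-constant term of depth ≤ k is some function symbol applied to depth-≤(k−1) arguments, giving N_k = 1 + N_{k-1}^2 + N_{k-1}^2.
N_0 = 1
N_1 = 1 + 1^2 + 1^2 = 3
N_2 = 1 + 3^2 + 3^2 = 19
So |H| = 19.
Each predicate of arity r yields |H|^r ground atoms (one per choice of an r-tuple from H):
  r: 19^3 = 6859;  q: 19;  p: 19^3 = 6859
Total ground atoms: 6859 + 19 + 6859 = 13737.

13737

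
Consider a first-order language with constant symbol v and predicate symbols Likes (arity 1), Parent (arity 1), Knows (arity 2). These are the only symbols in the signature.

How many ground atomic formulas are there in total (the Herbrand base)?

3

With no function symbols, the Herbrand universe is just the 1 constant.
Ground atoms per predicate: Likes: 1, Parent: 1, Knows: 1^2 = 1.
Herbrand base size = 1 + 1 + 1 = 3.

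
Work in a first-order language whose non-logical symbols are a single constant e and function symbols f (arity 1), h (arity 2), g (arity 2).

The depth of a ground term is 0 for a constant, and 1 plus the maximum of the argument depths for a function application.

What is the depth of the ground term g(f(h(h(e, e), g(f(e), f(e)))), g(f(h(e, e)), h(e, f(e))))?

5

depth(h(e, e)) = 1 + max(0, 0) = 1
depth(f(e)) = 1 + depth(e) = 1 + 0 = 1
depth(g(f(e), f(e))) = 1 + max(1, 1) = 2
depth(h(h(e, e), g(f(e), f(e)))) = 1 + max(1, 2) = 3
depth(f(h(h(e, e), g(f(e), f(e))))) = 1 + depth(h(h(e, e), g(f(e), f(e)))) = 1 + 3 = 4
depth(f(h(e, e))) = 1 + depth(h(e, e)) = 1 + 1 = 2
depth(h(e, f(e))) = 1 + max(0, 1) = 2
depth(g(f(h(e, e)), h(e, f(e)))) = 1 + max(2, 2) = 3
depth(g(f(h(h(e, e), g(f(e), f(e)))), g(f(h(e, e)), h(e, f(e))))) = 1 + max(4, 3) = 5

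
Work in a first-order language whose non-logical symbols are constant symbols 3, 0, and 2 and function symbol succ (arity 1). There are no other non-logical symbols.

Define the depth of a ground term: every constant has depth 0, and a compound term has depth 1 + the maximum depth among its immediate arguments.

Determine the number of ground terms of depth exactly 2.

3

Write N_k for the number of ground terms of depth ≤ k. A term of depth ≤ k is either a constant or a function symbol applied to arguments of depth ≤ k−1, so N_k = 3 + N_{k-1}.
N_0 = 3
N_1 = 3 + 3 = 6
N_2 = 3 + 6 = 9
Terms of depth exactly 2: N_2 − N_1 = 9 − 6 = 3.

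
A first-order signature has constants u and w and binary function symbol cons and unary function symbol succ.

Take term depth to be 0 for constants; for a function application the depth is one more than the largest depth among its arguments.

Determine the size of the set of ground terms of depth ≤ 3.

Let N_k count ground terms of depth at most k. Each non-constant term of depth ≤ k is some function symbol applied to depth-≤(k−1) arguments, giving N_k = 2 + N_{k-1}^2 + N_{k-1}.
N_0 = 2
N_1 = 2 + 2^2 + 2 = 8
N_2 = 2 + 8^2 + 8 = 74
N_3 = 2 + 74^2 + 74 = 5552

5552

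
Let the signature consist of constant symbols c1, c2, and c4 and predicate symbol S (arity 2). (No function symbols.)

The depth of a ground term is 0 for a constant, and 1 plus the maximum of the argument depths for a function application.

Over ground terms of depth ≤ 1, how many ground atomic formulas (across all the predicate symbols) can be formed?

First count ground terms of depth ≤ 1.
With no function symbols every ground term is a constant, so there are exactly 3 ground terms at every depth bound.
N_0 = 3
N_1 = 3
So |H| = 3.
Ground atoms are formed by filling each argument slot of a predicate with a term from H, so an r-ary predicate gives |H|^r atoms:
  S: 3^2 = 9
Total ground atoms: 9.

9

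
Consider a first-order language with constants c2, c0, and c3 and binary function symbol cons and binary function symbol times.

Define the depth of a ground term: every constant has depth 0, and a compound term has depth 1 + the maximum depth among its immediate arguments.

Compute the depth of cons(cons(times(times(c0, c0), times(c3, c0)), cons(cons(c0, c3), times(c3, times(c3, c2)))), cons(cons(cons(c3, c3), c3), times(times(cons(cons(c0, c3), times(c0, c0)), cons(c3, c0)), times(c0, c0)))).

depth(times(c0, c0)) = 1 + max(0, 0) = 1
depth(times(c3, c0)) = 1 + max(0, 0) = 1
depth(times(times(c0, c0), times(c3, c0))) = 1 + max(1, 1) = 2
depth(cons(c0, c3)) = 1 + max(0, 0) = 1
depth(times(c3, c2)) = 1 + max(0, 0) = 1
depth(times(c3, times(c3, c2))) = 1 + max(0, 1) = 2
depth(cons(cons(c0, c3), times(c3, times(c3, c2)))) = 1 + max(1, 2) = 3
depth(cons(times(times(c0, c0), times(c3, c0)), cons(cons(c0, c3), times(c3, times(c3, c2))))) = 1 + max(2, 3) = 4
depth(cons(c3, c3)) = 1 + max(0, 0) = 1
depth(cons(cons(c3, c3), c3)) = 1 + max(1, 0) = 2
depth(cons(cons(c0, c3), times(c0, c0))) = 1 + max(1, 1) = 2
depth(cons(c3, c0)) = 1 + max(0, 0) = 1
depth(times(cons(cons(c0, c3), times(c0, c0)), cons(c3, c0))) = 1 + max(2, 1) = 3
depth(times(times(cons(cons(c0, c3), times(c0, c0)), cons(c3, c0)), times(c0, c0))) = 1 + max(3, 1) = 4
depth(cons(cons(cons(c3, c3), c3), times(times(cons(cons(c0, c3), times(c0, c0)), cons(c3, c0)), times(c0, c0)))) = 1 + max(2, 4) = 5
depth(cons(cons(times(times(c0, c0), times(c3, c0)), cons(cons(c0, c3), times(c3, times(c3, c2)))), cons(cons(cons(c3, c3), c3), times(times(cons(cons(c0, c3), times(c0, c0)), cons(c3, c0)), times(c0, c0))))) = 1 + max(4, 5) = 6

6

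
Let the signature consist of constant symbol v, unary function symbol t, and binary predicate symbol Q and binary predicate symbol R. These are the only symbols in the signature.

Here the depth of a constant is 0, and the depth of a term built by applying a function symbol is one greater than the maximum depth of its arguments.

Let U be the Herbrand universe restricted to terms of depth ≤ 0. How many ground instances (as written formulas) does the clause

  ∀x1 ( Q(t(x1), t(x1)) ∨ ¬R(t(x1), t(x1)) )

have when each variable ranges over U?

Ground terms of depth ≤ 0:
  Let N_k = |{terms of depth ≤ k}|. Then N_0 = 1 and N_k = 1 + N_{k-1} for k ≥ 1 (one summand per function symbol, arity giving the exponent).
  N_0 = 1
  Explicitly: v.
So there is exactly 1 ground term available for substitution.
The clause has 1 distinct variable (x1), which appears in the body. In the free term algebra distinct substitutions yield syntactically distinct ground instances.
Number of ground instances = 1.

1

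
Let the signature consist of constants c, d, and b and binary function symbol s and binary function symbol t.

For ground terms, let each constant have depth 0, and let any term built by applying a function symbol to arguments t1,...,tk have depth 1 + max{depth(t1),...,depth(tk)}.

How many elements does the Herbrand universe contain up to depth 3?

1566453

If N_k denotes the number of depth-≤k ground terms, the 3 constants give N_0 = 3, and each function symbol of arity r contributes N_{k-1}^r new terms at level k: N_k = 3 + N_{k-1}^2 + N_{k-1}^2.
N_0 = 3
N_1 = 3 + 3^2 + 3^2 = 21
N_2 = 3 + 21^2 + 21^2 = 885
N_3 = 3 + 885^2 + 885^2 = 1566453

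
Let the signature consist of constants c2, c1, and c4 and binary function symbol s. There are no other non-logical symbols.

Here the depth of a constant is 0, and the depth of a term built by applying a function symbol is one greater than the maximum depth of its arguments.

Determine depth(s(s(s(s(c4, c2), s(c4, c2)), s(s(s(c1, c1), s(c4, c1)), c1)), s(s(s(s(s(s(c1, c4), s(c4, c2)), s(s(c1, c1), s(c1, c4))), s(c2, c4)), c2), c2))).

7

depth(s(c4, c2)) = 1 + max(0, 0) = 1
depth(s(s(c4, c2), s(c4, c2))) = 1 + max(1, 1) = 2
depth(s(c1, c1)) = 1 + max(0, 0) = 1
depth(s(c4, c1)) = 1 + max(0, 0) = 1
depth(s(s(c1, c1), s(c4, c1))) = 1 + max(1, 1) = 2
depth(s(s(s(c1, c1), s(c4, c1)), c1)) = 1 + max(2, 0) = 3
depth(s(s(s(c4, c2), s(c4, c2)), s(s(s(c1, c1), s(c4, c1)), c1))) = 1 + max(2, 3) = 4
depth(s(c1, c4)) = 1 + max(0, 0) = 1
depth(s(s(c1, c4), s(c4, c2))) = 1 + max(1, 1) = 2
depth(s(s(c1, c1), s(c1, c4))) = 1 + max(1, 1) = 2
depth(s(s(s(c1, c4), s(c4, c2)), s(s(c1, c1), s(c1, c4)))) = 1 + max(2, 2) = 3
depth(s(c2, c4)) = 1 + max(0, 0) = 1
depth(s(s(s(s(c1, c4), s(c4, c2)), s(s(c1, c1), s(c1, c4))), s(c2, c4))) = 1 + max(3, 1) = 4
depth(s(s(s(s(s(c1, c4), s(c4, c2)), s(s(c1, c1), s(c1, c4))), s(c2, c4)), c2)) = 1 + max(4, 0) = 5
depth(s(s(s(s(s(s(c1, c4), s(c4, c2)), s(s(c1, c1), s(c1, c4))), s(c2, c4)), c2), c2)) = 1 + max(5, 0) = 6
depth(s(s(s(s(c4, c2), s(c4, c2)), s(s(s(c1, c1), s(c4, c1)), c1)), s(s(s(s(s(s(c1, c4), s(c4, c2)), s(s(c1, c1), s(c1, c4))), s(c2, c4)), c2), c2))) = 1 + max(4, 6) = 7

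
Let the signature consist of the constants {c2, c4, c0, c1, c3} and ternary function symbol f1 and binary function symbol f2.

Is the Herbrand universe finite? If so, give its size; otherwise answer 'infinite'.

infinite

The signature has at least one function symbol (f1, arity 3) and at least one constant (c2).
Iterating f1 gives infinitely many distinct ground terms: c2, f1(c2, c2, c2), f1(f1(c2, c2, c2), f1(c2, c2, c2), f1(c2, c2, c2)), ...
So the Herbrand universe is infinite.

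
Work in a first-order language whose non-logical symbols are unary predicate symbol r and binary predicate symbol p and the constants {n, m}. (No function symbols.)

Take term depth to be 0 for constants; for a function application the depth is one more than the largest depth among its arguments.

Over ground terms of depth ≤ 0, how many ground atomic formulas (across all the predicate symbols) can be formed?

First count ground terms of depth ≤ 0.
With no function symbols every ground term is a constant, so there are exactly 2 ground terms at every depth bound.
N_0 = 2
Explicitly: n, m.
So |H| = 2.
Each predicate of arity r yields |H|^r ground atoms (one per choice of an r-tuple from H):
  r: 2;  p: 2^2 = 4
Total ground atoms: 2 + 4 = 6.

6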